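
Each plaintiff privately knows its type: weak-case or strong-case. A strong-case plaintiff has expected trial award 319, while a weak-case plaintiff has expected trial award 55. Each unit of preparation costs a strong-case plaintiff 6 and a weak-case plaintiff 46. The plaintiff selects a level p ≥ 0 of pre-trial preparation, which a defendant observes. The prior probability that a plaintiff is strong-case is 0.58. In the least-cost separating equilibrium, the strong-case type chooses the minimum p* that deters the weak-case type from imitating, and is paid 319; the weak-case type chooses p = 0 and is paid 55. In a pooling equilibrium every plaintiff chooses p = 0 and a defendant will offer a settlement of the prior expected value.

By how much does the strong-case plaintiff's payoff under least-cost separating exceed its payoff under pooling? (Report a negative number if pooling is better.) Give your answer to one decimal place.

Least-cost separating signal: p* solves 55 = 319 − 46·p*, so p* = (319 − 55)/46 ≈ 5.7391.
Strong-case type's separating payoff: 319 − 6 × p* = 319 − 6 × (319 − 55)/46 = 319 − 1584/46 ≈ 284.565.
Pooling payoff: 0.58 × 319 + 0.42 × 55 = 208.12.
Difference: 284.565 − 208.12 = 76.445, i.e. 76.4 to one decimal place.
The strong-case type prefers to separate.

76.4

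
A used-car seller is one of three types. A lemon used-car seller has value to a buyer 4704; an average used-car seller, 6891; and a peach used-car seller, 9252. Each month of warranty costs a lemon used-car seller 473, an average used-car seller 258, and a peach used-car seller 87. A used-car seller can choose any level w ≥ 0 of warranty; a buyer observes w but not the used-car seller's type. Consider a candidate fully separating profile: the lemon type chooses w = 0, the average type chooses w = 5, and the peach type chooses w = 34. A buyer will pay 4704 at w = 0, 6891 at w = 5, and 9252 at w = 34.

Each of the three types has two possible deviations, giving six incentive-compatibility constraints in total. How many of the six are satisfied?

5

Lemon (own payoff 4704): to w=5 gives 6891 − 473×5 = 4526 → no gain ✓; to w=34 gives 9252 − 473×34 = -6830 → no gain ✓.
Peach (own payoff 9252 − 87×34 = 6294): to w=0 gives 4704 → no gain ✓; to w=5 gives 6891 − 87×5 = 6456 → profitable ✗.
Average (own payoff 6891 − 258×5 = 5601): to w=0 gives 4704 → no gain ✓; to w=34 gives 9252 − 258×34 = 480 → no gain ✓.
5 of the 6 constraints hold; not an equilibrium.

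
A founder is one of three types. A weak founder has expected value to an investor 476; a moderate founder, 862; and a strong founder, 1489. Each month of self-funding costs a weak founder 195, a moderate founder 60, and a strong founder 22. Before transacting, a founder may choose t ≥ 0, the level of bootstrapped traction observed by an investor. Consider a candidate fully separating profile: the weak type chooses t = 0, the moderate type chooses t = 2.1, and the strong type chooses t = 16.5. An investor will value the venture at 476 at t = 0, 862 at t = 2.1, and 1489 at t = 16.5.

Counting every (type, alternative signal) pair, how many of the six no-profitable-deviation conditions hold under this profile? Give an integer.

Weak (own payoff 476): to t=2.1 gives 862 − 195×2.1 = 452.5 → no gain ✓; to t=16.5 gives 1489 − 195×16.5 = -1728.5 → no gain ✓.
Moderate (own payoff 862 − 60×2.1 = 736): to t=0 gives 476 → no gain ✓; to t=16.5 gives 1489 − 60×16.5 = 499 → no gain ✓.
Strong (own payoff 1489 − 22×16.5 = 1126): to t=0 gives 476 → no gain ✓; to t=2.1 gives 862 − 22×2.1 = 815.8 → no gain ✓.
6 of the 6 constraints hold; this profile is a separating equilibrium.

6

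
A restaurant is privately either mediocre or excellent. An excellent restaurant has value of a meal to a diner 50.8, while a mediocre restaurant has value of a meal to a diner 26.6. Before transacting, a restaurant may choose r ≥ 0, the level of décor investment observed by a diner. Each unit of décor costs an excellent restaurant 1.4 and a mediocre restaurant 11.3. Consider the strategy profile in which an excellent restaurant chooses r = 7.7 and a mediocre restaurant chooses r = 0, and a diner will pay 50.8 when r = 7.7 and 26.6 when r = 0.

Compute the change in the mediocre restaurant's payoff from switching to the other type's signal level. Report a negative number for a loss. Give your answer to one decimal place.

-62.8

Playing r = 0 the mediocre restaurant receives 26.6.
Deviating to r = 7.7 brings payment 50.8 at cost 11.3 × 7.7 = 87.01, netting -36.21.
Gain from deviating: -36.21 − 26.6 = -62.81, i.e. -62.8 to one decimal place.
The gain is negative, so the mediocre type's incentive-compatibility constraint is satisfied.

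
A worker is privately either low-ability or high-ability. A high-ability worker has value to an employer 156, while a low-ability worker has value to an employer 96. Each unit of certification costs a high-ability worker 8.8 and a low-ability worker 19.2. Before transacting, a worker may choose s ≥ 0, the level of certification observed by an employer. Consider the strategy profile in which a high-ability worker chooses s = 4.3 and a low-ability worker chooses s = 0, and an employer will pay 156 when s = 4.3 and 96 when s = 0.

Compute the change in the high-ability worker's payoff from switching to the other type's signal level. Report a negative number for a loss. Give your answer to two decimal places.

-22.16

Playing s = 4.3 the high-ability worker receives 156 − 8.8 × 4.3 = 118.16.
Deviating to s = 0 yields 96 instead.
Gain from deviating: 96 − 118.16 = -22.16.
The gain is negative, so the high-ability type's incentive-compatibility constraint is satisfied.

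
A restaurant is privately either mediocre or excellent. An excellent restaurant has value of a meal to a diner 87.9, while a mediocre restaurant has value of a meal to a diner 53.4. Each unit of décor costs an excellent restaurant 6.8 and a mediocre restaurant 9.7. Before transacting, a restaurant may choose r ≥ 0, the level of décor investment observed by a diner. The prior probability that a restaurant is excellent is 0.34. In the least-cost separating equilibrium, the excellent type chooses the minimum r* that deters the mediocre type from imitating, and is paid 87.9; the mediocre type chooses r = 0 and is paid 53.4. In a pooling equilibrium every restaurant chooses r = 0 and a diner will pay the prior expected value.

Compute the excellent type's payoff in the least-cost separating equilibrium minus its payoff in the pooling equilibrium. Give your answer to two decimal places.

-1.42

Least-cost separating signal: r* solves 53.4 = 87.9 − 9.7·r*, so r* = (87.9 − 53.4)/9.7 ≈ 3.5567.
Excellent type's separating payoff: 87.9 − 6.8 × r* = 87.9 − 6.8 × (87.9 − 53.4)/9.7 = 87.9 − 234.6/9.7 ≈ 63.7144.
Pooling payoff: 0.34 × 87.9 + 0.66 × 53.4 = 65.13.
Difference: 63.7144 − 65.13 = -1.4156, i.e. -1.42 to two decimal places.
The excellent type would prefer the pooling outcome.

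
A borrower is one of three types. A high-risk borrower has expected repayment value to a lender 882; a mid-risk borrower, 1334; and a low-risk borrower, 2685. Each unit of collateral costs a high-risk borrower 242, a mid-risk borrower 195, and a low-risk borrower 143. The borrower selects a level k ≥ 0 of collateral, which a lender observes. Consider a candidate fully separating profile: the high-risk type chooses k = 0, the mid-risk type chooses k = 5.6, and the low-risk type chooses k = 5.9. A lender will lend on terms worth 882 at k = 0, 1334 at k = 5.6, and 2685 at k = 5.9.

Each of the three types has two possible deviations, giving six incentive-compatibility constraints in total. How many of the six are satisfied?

Low-risk (own payoff 2685 − 143×5.9 = 1841.3): to k=0 gives 882 → no gain ✓; to k=5.6 gives 1334 − 143×5.6 = 533.2 → no gain ✓.
High-risk (own payoff 882): to k=5.6 gives 1334 − 242×5.6 = -21.2 → no gain ✓; to k=5.9 gives 2685 − 242×5.9 = 1257.2 → profitable ✗.
Mid-risk (own payoff 1334 − 195×5.6 = 242): to k=0 gives 882 → profitable ✗; to k=5.9 gives 2685 − 195×5.9 = 1534.5 → profitable ✗.
3 of the 6 constraints hold; not an equilibrium.

3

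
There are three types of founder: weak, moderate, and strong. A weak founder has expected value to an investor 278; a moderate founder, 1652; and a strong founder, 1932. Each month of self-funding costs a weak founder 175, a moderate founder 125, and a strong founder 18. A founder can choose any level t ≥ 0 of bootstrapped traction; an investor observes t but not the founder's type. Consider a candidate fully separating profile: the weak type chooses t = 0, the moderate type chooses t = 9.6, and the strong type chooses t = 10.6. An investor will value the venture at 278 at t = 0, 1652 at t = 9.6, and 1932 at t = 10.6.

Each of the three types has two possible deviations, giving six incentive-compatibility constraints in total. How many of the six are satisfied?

5

Weak (own payoff 278): to t=9.6 gives 1652 − 175×9.6 = -28 → no gain ✓; to t=10.6 gives 1932 − 175×10.6 = 77 → no gain ✓.
Moderate (own payoff 1652 − 125×9.6 = 452): to t=0 gives 278 → no gain ✓; to t=10.6 gives 1932 − 125×10.6 = 607 → profitable ✗.
Strong (own payoff 1932 − 18×10.6 = 1741.2): to t=0 gives 278 → no gain ✓; to t=9.6 gives 1652 − 18×9.6 = 1479.2 → no gain ✓.
5 of the 6 constraints hold; not an equilibrium.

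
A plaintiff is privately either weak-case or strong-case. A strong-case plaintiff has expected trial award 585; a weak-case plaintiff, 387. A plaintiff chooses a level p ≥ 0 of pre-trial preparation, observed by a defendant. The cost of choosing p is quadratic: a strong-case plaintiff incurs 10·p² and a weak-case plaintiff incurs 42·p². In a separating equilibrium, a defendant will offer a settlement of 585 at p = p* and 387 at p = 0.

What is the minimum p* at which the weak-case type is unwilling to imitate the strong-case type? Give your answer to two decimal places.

The weak-case type at p = 0 receives 387; imitating at p* yields 585 − 42·p*².
Indifference: 387 = 585 − 42·p*², so p*² = (585 − 387) / 42 ≈ 4.7143.
p* = √4.7143 ≈ 2.17.

2.17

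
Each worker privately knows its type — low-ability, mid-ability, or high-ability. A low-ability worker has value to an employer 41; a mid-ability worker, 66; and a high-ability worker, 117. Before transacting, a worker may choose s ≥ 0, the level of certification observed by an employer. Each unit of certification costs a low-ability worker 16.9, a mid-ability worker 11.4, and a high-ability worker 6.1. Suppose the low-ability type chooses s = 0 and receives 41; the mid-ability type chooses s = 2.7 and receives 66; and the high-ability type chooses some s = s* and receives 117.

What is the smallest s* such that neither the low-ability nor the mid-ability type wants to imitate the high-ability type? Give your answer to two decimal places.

Mid-ability type (on-path payoff 66 − 11.4×2.7 = 35.22) won't mimic when 35.22 ≥ 117 − 11.4·s*, i.e. s* ≥ 7.17.
Low-ability type (on-path payoff 41) won't mimic when 41 ≥ 117 − 16.9·s*, i.e. s* ≥ 4.50.
Both must hold, so s* = max(4.50, 7.17) = 7.17. The mid-ability type's constraint binds.

7.17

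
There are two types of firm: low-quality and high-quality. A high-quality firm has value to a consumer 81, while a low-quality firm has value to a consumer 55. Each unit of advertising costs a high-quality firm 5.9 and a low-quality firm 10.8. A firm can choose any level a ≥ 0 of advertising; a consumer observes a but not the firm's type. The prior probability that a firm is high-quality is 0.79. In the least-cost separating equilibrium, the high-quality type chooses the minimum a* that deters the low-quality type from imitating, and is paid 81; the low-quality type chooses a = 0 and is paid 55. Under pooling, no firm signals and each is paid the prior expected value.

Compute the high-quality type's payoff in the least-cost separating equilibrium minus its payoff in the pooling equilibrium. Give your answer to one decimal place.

Least-cost separating signal: a* solves 55 = 81 − 10.8·a*, so a* = (81 − 55)/10.8 ≈ 2.4074.
High-quality type's separating payoff: 81 − 5.9 × a* = 81 − 5.9 × (81 − 55)/10.8 = 81 − 153.4/10.8 ≈ 66.796.
Pooling payoff: 0.79 × 81 + 0.21 × 55 = 75.54.
Difference: 66.796 − 75.54 = -8.744, i.e. -8.7 to one decimal place.
The high-quality type would prefer the pooling outcome.

-8.7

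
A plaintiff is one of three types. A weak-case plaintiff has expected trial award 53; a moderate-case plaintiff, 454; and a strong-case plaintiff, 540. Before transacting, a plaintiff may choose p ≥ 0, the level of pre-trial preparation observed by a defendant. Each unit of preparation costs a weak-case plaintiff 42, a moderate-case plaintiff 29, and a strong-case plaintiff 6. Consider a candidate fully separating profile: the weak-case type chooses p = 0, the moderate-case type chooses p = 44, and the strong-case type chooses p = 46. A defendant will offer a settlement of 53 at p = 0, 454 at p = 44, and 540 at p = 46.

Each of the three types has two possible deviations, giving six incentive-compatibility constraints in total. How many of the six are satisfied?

4

Weak-case (own payoff 53): to p=44 gives 454 − 42×44 = -1394 → no gain ✓; to p=46 gives 540 − 42×46 = -1392 → no gain ✓.
Moderate-case (own payoff 454 − 29×44 = -822): to p=0 gives 53 → profitable ✗; to p=46 gives 540 − 29×46 = -794 → profitable ✗.
Strong-case (own payoff 540 − 6×46 = 264): to p=0 gives 53 → no gain ✓; to p=44 gives 454 − 6×44 = 190 → no gain ✓.
4 of the 6 constraints hold; not an equilibrium.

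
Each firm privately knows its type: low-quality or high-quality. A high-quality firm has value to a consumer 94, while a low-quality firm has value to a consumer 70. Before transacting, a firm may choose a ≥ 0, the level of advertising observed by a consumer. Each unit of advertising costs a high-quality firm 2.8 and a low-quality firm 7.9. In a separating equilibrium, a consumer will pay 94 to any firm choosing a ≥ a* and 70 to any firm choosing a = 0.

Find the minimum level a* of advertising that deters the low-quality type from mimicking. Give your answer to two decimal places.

3.04

A low-quality firm choosing a = 0 receives 70.
Imitating at a* instead would pay 94 at cost 7.9·a*, netting 94 − 7.9·a*.
Indifference: 70 = 94 − 7.9·a*, so a* = (94 − 70) / 7.9 ≈ 3.04.
At a* the low-quality type's incentive constraint just binds; the high-quality type strictly prefers a* since its per-unit cost is lower.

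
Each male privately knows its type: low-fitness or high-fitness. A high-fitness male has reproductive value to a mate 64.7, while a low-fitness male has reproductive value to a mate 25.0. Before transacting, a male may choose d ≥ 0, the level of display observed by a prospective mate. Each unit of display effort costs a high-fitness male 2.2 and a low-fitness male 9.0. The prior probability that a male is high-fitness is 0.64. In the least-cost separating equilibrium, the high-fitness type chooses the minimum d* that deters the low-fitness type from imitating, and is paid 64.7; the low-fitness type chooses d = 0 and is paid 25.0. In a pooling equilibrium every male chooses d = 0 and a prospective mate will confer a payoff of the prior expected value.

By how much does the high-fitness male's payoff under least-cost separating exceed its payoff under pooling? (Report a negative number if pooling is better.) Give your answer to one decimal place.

4.6

Least-cost separating signal: d* solves 25.0 = 64.7 − 9.0·d*, so d* = (64.7 − 25.0)/9.0 ≈ 4.4111.
High-fitness type's separating payoff: 64.7 − 2.2 × d* = 64.7 − 2.2 × (64.7 − 25.0)/9.0 = 64.7 − 87.34/9.0 ≈ 54.996.
Pooling payoff: 0.64 × 64.7 + 0.36 × 25.0 = 50.408.
Difference: 54.996 − 50.408 = 4.588, i.e. 4.6 to one decimal place.
The high-fitness type prefers to separate.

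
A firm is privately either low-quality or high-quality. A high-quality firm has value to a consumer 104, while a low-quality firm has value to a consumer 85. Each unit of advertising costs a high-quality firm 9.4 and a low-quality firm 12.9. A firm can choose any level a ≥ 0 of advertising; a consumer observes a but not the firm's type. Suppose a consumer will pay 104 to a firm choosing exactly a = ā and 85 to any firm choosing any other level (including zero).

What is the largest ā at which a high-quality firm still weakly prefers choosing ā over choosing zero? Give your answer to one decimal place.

2.0

Choosing ā yields the high-quality type 104 − 9.4·ā; choosing zero yields 85.
The high-quality type is indifferent at 104 − 9.4·ā = 85, i.e. ā = (104 − 85) / 9.4 ≈ 2.0.
For any ā above 2.0 the high-quality type would rather pool at zero, so separation collapses.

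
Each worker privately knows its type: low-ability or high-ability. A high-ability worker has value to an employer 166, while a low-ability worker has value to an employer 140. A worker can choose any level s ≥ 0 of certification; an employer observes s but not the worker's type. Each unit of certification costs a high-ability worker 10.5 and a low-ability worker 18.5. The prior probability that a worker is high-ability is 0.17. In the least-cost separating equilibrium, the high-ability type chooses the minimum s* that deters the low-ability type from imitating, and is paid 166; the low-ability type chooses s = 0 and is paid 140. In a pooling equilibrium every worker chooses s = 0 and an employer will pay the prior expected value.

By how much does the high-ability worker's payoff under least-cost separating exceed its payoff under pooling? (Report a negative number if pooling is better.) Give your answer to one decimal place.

Least-cost separating signal: s* solves 140 = 166 − 18.5·s*, so s* = (166 − 140)/18.5 ≈ 1.4054.
High-ability type's separating payoff: 166 − 10.5 × s* = 166 − 10.5 × (166 − 140)/18.5 = 166 − 273/18.5 ≈ 151.243.
Pooling payoff: 0.17 × 166 + 0.83 × 140 = 144.42.
Difference: 151.243 − 144.42 = 6.823, i.e. 6.8 to one decimal place.
The high-ability type prefers to separate.

6.8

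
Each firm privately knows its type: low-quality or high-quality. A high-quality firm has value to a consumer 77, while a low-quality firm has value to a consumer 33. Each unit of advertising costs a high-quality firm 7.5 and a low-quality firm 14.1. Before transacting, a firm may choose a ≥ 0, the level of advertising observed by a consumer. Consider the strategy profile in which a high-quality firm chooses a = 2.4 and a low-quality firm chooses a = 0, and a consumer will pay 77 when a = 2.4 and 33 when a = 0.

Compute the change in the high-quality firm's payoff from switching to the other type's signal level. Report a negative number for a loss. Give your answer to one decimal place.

Playing a = 2.4 the high-quality firm receives 77 − 7.5 × 2.4 = 59.
Deviating to a = 0 yields 33 instead.
Gain from deviating: 33 − 59 = -26.0.
The gain is negative, so the high-quality type's incentive-compatibility constraint is satisfied.

-26.0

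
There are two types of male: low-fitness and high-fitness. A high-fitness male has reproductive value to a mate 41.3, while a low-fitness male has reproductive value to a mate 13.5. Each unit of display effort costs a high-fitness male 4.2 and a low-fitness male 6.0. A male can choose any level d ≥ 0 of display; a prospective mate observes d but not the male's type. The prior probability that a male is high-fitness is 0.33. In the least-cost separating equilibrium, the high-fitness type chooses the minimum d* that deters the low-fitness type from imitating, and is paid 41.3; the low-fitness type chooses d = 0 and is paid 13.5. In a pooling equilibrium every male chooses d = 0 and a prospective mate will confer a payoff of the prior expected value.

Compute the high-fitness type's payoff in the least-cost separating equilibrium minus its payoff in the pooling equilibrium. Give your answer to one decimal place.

-0.8

Least-cost separating signal: d* solves 13.5 = 41.3 − 6.0·d*, so d* = (41.3 − 13.5)/6.0 ≈ 4.6333.
High-fitness type's separating payoff: 41.3 − 4.2 × d* = 41.3 − 4.2 × (41.3 − 13.5)/6.0 = 41.3 − 116.76/6.0 = 21.84.
Pooling payoff: 0.33 × 41.3 + 0.67 × 13.5 = 22.674.
Difference: 21.84 − 22.674 = -0.834, i.e. -0.8 to one decimal place.
The high-fitness type would prefer the pooling outcome.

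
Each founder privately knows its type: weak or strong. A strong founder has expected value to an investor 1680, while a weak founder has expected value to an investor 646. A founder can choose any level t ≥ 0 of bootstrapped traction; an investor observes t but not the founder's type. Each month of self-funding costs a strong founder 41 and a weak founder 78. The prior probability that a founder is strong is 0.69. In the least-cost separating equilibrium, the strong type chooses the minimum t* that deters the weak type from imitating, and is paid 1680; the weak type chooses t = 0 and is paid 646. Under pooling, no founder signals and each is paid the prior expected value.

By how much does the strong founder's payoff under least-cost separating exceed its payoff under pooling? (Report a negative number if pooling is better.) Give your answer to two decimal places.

-222.97

Least-cost separating signal: t* solves 646 = 1680 − 78·t*, so t* = (1680 − 646)/78 ≈ 13.2564.
Strong type's separating payoff: 1680 − 41 × t* = 1680 − 41 × (1680 − 646)/78 = 1680 − 42394/78 ≈ 1136.4872.
Pooling payoff: 0.69 × 1680 + 0.31 × 646 = 1359.46.
Difference: 1136.4872 − 1359.46 = -222.9728, i.e. -222.97 to two decimal places.
The strong type would prefer the pooling outcome.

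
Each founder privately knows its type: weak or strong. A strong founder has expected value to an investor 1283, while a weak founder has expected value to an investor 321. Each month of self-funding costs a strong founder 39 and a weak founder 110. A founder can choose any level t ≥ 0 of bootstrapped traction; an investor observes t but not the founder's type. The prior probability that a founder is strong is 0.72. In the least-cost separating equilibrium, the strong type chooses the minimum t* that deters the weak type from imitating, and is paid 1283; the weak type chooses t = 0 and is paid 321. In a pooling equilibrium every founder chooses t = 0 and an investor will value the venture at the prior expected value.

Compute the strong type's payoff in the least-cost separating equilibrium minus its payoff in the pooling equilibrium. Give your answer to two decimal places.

Least-cost separating signal: t* solves 321 = 1283 − 110·t*, so t* = (1283 − 321)/110 ≈ 8.7455.
Strong type's separating payoff: 1283 − 39 × t* = 1283 − 39 × (1283 − 321)/110 = 1283 − 37518/110 ≈ 941.9273.
Pooling payoff: 0.72 × 1283 + 0.28 × 321 = 1013.64.
Difference: 941.9273 − 1013.64 = -71.7127, i.e. -71.71 to two decimal places.
The strong type would prefer the pooling outcome.

-71.71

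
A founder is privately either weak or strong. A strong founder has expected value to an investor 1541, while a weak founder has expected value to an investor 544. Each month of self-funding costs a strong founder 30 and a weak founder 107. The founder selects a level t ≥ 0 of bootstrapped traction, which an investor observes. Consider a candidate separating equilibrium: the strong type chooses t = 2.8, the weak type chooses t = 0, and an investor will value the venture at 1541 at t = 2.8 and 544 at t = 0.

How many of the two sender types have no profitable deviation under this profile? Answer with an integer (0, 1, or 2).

1

Strong type: signal → 1541 − 30 × 2.8 = 1457; deviate to 0 → 544. IC holds (1457 ≥ 544).
Weak type: stay at 0 → 544; mimic → 1541 − 107 × 2.8 = 1241.4. IC fails (544 < 1241.4).
1 of 2 constraints hold, so this profile is not an equilibrium.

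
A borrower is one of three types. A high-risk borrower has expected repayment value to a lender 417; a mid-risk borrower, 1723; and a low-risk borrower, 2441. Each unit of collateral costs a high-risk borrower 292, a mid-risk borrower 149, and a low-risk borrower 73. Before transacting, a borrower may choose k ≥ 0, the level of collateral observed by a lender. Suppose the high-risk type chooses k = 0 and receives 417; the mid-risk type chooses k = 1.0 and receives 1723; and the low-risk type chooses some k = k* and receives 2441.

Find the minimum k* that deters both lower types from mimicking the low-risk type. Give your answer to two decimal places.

6.93

Mid-risk type (on-path payoff 1723 − 149×1.0 = 1574) won't mimic when 1574 ≥ 2441 − 149·k*, i.e. k* ≥ 5.82.
High-risk type (on-path payoff 417) won't mimic when 417 ≥ 2441 − 292·k*, i.e. k* ≥ 6.93.
Both must hold, so k* = max(6.93, 5.82) = 6.93. The high-risk type's constraint binds.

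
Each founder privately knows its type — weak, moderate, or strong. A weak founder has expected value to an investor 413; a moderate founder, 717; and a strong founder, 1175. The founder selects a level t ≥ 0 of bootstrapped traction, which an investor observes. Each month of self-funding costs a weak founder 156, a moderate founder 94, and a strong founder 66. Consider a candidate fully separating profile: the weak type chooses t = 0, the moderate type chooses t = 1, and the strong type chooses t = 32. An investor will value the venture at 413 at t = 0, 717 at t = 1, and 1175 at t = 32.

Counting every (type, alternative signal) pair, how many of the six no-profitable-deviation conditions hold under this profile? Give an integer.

Moderate (own payoff 717 − 94×1 = 623): to t=0 gives 413 → no gain ✓; to t=32 gives 1175 − 94×32 = -1833 → no gain ✓.
Weak (own payoff 413): to t=1 gives 717 − 156×1 = 561 → profitable ✗; to t=32 gives 1175 − 156×32 = -3817 → no gain ✓.
Strong (own payoff 1175 − 66×32 = -937): to t=0 gives 413 → profitable ✗; to t=1 gives 717 − 66×1 = 651 → profitable ✗.
3 of the 6 constraints hold; not an equilibrium.

3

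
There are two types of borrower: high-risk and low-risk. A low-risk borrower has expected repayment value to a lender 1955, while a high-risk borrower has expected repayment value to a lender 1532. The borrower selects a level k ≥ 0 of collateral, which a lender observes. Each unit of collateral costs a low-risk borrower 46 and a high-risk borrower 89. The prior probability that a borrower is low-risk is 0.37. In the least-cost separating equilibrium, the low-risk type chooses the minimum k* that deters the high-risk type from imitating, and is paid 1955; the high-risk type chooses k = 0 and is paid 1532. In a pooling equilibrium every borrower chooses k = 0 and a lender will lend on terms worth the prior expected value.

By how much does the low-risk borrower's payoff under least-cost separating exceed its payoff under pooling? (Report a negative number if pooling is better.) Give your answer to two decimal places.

47.86

Least-cost separating signal: k* solves 1532 = 1955 − 89·k*, so k* = (1955 − 1532)/89 ≈ 4.7528.
Low-risk type's separating payoff: 1955 − 46 × k* = 1955 − 46 × (1955 − 1532)/89 = 1955 − 19458/89 ≈ 1736.3708.
Pooling payoff: 0.37 × 1955 + 0.63 × 1532 = 1688.51.
Difference: 1736.3708 − 1688.51 = 47.8608, i.e. 47.86 to two decimal places.
The low-risk type prefers to separate.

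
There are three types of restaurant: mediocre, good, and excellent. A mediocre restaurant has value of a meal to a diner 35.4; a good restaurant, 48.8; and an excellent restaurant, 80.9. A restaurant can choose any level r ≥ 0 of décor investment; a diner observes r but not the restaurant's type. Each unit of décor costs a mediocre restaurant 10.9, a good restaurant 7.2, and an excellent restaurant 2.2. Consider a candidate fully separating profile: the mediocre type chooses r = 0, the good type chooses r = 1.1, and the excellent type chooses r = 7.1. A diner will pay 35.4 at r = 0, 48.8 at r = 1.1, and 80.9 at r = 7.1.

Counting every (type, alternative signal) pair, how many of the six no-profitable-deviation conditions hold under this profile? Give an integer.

Excellent (own payoff 80.9 − 2.2×7.1 = 65.28): to r=0 gives 35.4 → no gain ✓; to r=1.1 gives 48.8 − 2.2×1.1 = 46.38 → no gain ✓.
Mediocre (own payoff 35.4): to r=1.1 gives 48.8 − 10.9×1.1 = 36.81 → profitable ✗; to r=7.1 gives 80.9 − 10.9×7.1 = 3.51 → no gain ✓.
Good (own payoff 48.8 − 7.2×1.1 = 40.88): to r=0 gives 35.4 → no gain ✓; to r=7.1 gives 80.9 − 7.2×7.1 = 29.78 → no gain ✓.
5 of the 6 constraints hold; not an equilibrium.

5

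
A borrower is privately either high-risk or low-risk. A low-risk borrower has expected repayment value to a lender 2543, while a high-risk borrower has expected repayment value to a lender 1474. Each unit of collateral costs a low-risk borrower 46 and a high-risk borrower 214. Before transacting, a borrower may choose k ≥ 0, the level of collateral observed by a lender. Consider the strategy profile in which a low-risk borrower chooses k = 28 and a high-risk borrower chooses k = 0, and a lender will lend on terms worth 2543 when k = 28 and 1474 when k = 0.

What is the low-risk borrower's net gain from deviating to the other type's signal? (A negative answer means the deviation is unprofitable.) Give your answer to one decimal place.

Playing k = 28 the low-risk borrower receives 2543 − 46 × 28 = 1255.
Deviating to k = 0 yields 1474 instead.
Gain from deviating: 1474 − 1255 = 219.0.
The gain is positive, so the low-risk type's incentive-compatibility constraint is violated — this profile is not a separating equilibrium.

219.0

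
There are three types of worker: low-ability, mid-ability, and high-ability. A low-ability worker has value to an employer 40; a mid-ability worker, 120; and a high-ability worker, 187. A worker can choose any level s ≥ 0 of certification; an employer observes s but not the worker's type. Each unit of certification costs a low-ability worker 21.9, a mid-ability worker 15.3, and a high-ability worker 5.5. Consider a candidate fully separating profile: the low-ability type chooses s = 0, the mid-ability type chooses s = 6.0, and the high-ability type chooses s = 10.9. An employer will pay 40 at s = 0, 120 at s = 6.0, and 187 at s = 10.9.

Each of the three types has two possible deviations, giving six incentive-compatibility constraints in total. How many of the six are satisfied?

5

High-ability (own payoff 187 − 5.5×10.9 = 127.05): to s=0 gives 40 → no gain ✓; to s=6.0 gives 120 − 5.5×6.0 = 87 → no gain ✓.
Low-ability (own payoff 40): to s=6.0 gives 120 − 21.9×6.0 = -11.4 → no gain ✓; to s=10.9 gives 187 − 21.9×10.9 = -51.71 → no gain ✓.
Mid-ability (own payoff 120 − 15.3×6.0 = 28.2): to s=0 gives 40 → profitable ✗; to s=10.9 gives 187 − 15.3×10.9 = 20.23 → no gain ✓.
5 of the 6 constraints hold; not an equilibrium.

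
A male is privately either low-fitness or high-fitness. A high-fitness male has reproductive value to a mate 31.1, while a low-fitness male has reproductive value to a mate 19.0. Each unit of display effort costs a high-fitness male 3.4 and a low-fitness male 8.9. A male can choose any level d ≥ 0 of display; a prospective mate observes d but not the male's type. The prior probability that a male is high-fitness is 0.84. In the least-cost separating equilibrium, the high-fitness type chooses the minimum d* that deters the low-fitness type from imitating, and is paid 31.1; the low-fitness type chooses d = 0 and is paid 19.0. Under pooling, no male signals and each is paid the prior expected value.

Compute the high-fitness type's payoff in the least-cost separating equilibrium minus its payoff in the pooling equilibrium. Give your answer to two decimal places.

Least-cost separating signal: d* solves 19.0 = 31.1 − 8.9·d*, so d* = (31.1 − 19.0)/8.9 ≈ 1.3596.
High-fitness type's separating payoff: 31.1 − 3.4 × d* = 31.1 − 3.4 × (31.1 − 19.0)/8.9 = 31.1 − 41.14/8.9 ≈ 26.4775.
Pooling payoff: 0.84 × 31.1 + 0.16 × 19.0 = 29.164.
Difference: 26.4775 − 29.164 = -2.6865, i.e. -2.69 to two decimal places.
The high-fitness type would prefer the pooling outcome.

-2.69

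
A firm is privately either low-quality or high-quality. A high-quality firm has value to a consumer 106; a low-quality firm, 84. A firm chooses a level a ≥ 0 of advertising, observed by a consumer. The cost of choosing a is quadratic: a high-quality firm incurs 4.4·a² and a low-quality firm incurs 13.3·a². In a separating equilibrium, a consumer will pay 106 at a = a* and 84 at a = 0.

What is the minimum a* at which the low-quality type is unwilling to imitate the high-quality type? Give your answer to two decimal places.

1.29

The low-quality type at a = 0 receives 84; imitating at a* yields 106 − 13.3·a*².
Indifference: 84 = 106 − 13.3·a*², so a*² = (106 − 84) / 13.3 ≈ 1.6541.
a* = √1.6541 ≈ 1.29.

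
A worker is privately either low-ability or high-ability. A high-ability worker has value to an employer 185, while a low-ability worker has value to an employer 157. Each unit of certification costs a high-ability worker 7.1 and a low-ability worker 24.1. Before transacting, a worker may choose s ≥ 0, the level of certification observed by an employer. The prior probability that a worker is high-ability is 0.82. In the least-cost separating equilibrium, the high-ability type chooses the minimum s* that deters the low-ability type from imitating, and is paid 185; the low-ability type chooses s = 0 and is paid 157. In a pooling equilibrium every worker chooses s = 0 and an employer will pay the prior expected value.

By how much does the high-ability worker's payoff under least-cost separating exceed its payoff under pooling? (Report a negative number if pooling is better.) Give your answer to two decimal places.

Least-cost separating signal: s* solves 157 = 185 − 24.1·s*, so s* = (185 − 157)/24.1 ≈ 1.1618.
High-ability type's separating payoff: 185 − 7.1 × s* = 185 − 7.1 × (185 − 157)/24.1 = 185 − 198.8/24.1 ≈ 176.7510.
Pooling payoff: 0.82 × 185 + 0.18 × 157 = 179.96.
Difference: 176.7510 − 179.96 = -3.209, i.e. -3.21 to two decimal places.
The high-ability type would prefer the pooling outcome.

-3.21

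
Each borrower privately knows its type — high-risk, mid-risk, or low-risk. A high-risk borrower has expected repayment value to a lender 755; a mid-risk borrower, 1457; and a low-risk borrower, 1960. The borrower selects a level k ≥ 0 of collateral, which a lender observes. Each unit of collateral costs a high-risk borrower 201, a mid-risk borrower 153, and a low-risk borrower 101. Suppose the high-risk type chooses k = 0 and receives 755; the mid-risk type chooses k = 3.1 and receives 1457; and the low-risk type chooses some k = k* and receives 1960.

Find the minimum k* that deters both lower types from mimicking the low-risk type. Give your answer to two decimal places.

High-risk type (on-path payoff 755) won't mimic when 755 ≥ 1960 − 201·k*, i.e. k* ≥ 6.00.
Mid-risk type (on-path payoff 1457 − 153×3.1 = 982.7) won't mimic when 982.7 ≥ 1960 − 153·k*, i.e. k* ≥ 6.39.
Both must hold, so k* = max(6.00, 6.39) = 6.39. The mid-risk type's constraint binds.

6.39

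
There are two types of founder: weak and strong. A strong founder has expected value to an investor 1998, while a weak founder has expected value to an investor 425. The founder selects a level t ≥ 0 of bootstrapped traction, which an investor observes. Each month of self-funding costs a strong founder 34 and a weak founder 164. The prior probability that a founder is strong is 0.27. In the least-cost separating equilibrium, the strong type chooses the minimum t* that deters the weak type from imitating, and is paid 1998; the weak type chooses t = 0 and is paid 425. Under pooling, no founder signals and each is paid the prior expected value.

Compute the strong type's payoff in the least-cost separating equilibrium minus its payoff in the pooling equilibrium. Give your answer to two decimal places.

822.18

Least-cost separating signal: t* solves 425 = 1998 − 164·t*, so t* = (1998 − 425)/164 ≈ 9.5915.
Strong type's separating payoff: 1998 − 34 × t* = 1998 − 34 × (1998 − 425)/164 = 1998 − 53482/164 ≈ 1671.8902.
Pooling payoff: 0.27 × 1998 + 0.73 × 425 = 849.71.
Difference: 1671.8902 − 849.71 = 822.1802, i.e. 822.18 to two decimal places.
The strong type prefers to separate.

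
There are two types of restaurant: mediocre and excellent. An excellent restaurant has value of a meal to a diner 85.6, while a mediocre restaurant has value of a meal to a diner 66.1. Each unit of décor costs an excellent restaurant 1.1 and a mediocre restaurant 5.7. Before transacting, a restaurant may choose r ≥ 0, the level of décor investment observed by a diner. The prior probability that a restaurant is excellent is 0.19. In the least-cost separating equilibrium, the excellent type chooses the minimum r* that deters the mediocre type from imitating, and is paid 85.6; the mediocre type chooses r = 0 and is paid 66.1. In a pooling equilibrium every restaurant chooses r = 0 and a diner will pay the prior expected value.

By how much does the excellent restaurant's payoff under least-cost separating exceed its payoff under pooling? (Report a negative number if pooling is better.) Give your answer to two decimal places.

Least-cost separating signal: r* solves 66.1 = 85.6 − 5.7·r*, so r* = (85.6 − 66.1)/5.7 ≈ 3.4211.
Excellent type's separating payoff: 85.6 − 1.1 × r* = 85.6 − 1.1 × (85.6 − 66.1)/5.7 = 85.6 − 21.45/5.7 ≈ 81.8368.
Pooling payoff: 0.19 × 85.6 + 0.81 × 66.1 = 69.805.
Difference: 81.8368 − 69.805 = 12.0318, i.e. 12.03 to two decimal places.
The excellent type prefers to separate.

12.03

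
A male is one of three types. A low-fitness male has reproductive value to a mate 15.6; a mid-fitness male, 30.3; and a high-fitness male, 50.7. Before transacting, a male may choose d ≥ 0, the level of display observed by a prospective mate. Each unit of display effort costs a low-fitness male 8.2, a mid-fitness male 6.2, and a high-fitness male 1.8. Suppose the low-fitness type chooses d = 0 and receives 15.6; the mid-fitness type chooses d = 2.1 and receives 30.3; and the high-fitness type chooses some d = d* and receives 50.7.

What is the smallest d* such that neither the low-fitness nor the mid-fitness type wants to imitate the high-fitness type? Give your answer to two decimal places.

5.39

Low-fitness type (on-path payoff 15.6) won't mimic when 15.6 ≥ 50.7 − 8.2·d*, i.e. d* ≥ 4.28.
Mid-fitness type (on-path payoff 30.3 − 6.2×2.1 = 17.28) won't mimic when 17.28 ≥ 50.7 − 6.2·d*, i.e. d* ≥ 5.39.
Both must hold, so d* = max(4.28, 5.39) = 5.39. The mid-fitness type's constraint binds.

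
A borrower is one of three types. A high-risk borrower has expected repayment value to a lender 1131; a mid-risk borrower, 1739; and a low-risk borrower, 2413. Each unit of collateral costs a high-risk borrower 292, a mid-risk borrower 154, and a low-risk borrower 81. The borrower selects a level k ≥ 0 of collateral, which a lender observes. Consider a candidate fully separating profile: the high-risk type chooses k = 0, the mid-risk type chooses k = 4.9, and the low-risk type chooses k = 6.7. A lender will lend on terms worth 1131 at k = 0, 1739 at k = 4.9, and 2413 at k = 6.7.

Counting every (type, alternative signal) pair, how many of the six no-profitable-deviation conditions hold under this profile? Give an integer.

4

Mid-risk (own payoff 1739 − 154×4.9 = 984.4): to k=0 gives 1131 → profitable ✗; to k=6.7 gives 2413 − 154×6.7 = 1381.2 → profitable ✗.
High-risk (own payoff 1131): to k=4.9 gives 1739 − 292×4.9 = 308.2 → no gain ✓; to k=6.7 gives 2413 − 292×6.7 = 456.6 → no gain ✓.
Low-risk (own payoff 2413 − 81×6.7 = 1870.3): to k=0 gives 1131 → no gain ✓; to k=4.9 gives 1739 − 81×4.9 = 1342.1 → no gain ✓.
4 of the 6 constraints hold; not an equilibrium.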